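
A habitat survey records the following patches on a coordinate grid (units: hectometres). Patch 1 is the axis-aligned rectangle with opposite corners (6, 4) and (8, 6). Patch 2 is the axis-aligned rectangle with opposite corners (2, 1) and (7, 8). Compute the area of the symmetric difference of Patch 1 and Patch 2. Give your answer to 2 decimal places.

|Patch 1∩Patch 2|: x∈[6,7], y∈[4,6] → 1·2 = 2.
|Patch 1 △ Patch 2| = |Patch 1| + |Patch 2| − 2·|Patch 1∩Patch 2| = 4 + 35 − 4 = 35.00.

35.00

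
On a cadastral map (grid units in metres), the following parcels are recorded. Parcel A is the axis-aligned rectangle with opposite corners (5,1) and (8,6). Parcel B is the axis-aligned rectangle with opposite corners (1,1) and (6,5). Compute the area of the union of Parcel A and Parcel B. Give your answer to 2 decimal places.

31.00

By inclusion–exclusion:
Individual areas: |Parcel A| = 15, |Parcel B| = 20.
|Parcel A∩Parcel B|: x∈[5,6], y∈[1,5] → 1·4 = 4.
|Parcel A ∪ Parcel B| = 35 − 4 = 31.00.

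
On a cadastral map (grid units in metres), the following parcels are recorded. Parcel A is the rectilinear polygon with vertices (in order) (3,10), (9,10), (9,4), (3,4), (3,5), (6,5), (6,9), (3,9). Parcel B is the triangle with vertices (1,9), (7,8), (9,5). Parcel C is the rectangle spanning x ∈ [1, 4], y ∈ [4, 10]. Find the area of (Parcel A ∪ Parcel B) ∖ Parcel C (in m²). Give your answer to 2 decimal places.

24.67

|Parcel A ∪ Parcel B| = 28.1667.
|(Parcel A ∪ Parcel B) ∩ Parcel C| = 3.5.
|(Parcel A ∪ Parcel B) ∖ Parcel C| = 28.1667 − 3.5 = 24.67.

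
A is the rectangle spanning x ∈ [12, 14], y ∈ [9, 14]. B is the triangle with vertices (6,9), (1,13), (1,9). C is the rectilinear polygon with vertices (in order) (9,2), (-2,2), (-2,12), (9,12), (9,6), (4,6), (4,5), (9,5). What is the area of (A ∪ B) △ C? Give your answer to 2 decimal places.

106.25

|A ∪ B| = 20.
|(A ∪ B) ∩ C| = 9.375.
|(A ∪ B) △ C| = 20 + 105 − 18.75 = 106.25.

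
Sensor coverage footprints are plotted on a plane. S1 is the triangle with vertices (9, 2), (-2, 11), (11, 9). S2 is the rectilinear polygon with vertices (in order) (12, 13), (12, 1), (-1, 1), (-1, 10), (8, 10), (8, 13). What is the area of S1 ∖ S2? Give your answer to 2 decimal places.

2.64

|S1| = 47.5, |S1∩S2| = 44.8611.
|S1 ∖ S2| = |S1| − |S1∩S2| = 47.5 − 44.8611 = 2.64.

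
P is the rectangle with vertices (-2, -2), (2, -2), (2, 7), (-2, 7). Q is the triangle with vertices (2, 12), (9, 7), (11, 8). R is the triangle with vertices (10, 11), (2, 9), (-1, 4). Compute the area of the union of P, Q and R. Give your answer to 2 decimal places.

56.45

By inclusion–exclusion:
Individual areas: |P| = 36, |Q| = 8.5, |R| = 17.
|P∩Q| = 0.
|P∩R| = 3.4364.
|Q∩R| = 1.6155.
|P∩Q∩R| = 0.
|P ∪ Q ∪ R| = 61.5 − 5.0519 + 0 = 56.45.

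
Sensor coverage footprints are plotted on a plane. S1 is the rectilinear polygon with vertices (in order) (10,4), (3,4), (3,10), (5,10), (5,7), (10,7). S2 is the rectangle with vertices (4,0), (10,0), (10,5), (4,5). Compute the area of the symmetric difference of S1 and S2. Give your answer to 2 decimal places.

45.00

|S1| = 27, |S2| = 30, |S1∩S2| = 6.
|S1 △ S2| = |S1| + |S2| − 2·|S1∩S2| = 27 + 30 − 12 = 45.00.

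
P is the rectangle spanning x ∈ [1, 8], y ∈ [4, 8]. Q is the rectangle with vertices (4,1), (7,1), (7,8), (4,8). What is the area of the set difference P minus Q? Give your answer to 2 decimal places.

|P∩Q|: x∈[4,7], y∈[4,8] → 3·4 = 12.
|P| = 28.
|P ∖ Q| = |P| − |P∩Q| = 28 − 12 = 16.00.

16.00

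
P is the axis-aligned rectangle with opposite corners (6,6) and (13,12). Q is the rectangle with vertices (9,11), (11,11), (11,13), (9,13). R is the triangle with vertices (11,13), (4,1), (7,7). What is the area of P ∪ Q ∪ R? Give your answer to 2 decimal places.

By inclusion–exclusion:
Individual areas: |P| = 42, |Q| = 4, |R| = 3.
|P∩Q|: x∈[9,11], y∈[11,12] → 2·1 = 2.
|P∩R| = 1.9167.
|Q∩R| = 0.1667.
|P∩Q∩R| = 0.125.
|P ∪ Q ∪ R| = 49 − 4.0833 + 0.125 = 45.04.

45.04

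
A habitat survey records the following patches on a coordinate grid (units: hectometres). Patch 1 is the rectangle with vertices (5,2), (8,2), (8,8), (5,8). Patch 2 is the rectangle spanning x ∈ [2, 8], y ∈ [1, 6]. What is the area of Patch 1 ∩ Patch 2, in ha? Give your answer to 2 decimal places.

12.00

|Patch 1∩Patch 2|: x∈[5,8], y∈[2,6] → 3·4 = 12.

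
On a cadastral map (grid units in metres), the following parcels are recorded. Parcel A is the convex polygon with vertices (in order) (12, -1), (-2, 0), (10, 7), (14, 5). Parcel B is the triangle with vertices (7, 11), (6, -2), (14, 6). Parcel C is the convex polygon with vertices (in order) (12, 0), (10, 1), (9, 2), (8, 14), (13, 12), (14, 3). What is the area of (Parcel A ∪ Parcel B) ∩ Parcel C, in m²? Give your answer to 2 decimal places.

34.14

|Parcel A ∪ Parcel B| = 87.9974.
|(Parcel A ∪ Parcel B) ∩ Parcel C| = 34.14.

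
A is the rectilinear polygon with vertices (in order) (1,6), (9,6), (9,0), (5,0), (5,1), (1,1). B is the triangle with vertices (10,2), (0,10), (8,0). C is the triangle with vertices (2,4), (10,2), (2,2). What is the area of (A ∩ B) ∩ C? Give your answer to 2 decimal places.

The region (A ∩ B) ∩ C is the polygon with vertices (9,2), (6.4,2), (5.5,3.125), (9,2.25).
By the shoelace formula its area is 1.90.

1.90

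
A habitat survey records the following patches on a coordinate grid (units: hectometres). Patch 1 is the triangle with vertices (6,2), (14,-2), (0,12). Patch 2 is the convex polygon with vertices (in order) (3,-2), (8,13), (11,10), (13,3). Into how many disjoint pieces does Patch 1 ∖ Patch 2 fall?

2

Patch 1 ∖ Patch 2 splits into 2 disjoint pieces (area 5.0417, area 9.4464).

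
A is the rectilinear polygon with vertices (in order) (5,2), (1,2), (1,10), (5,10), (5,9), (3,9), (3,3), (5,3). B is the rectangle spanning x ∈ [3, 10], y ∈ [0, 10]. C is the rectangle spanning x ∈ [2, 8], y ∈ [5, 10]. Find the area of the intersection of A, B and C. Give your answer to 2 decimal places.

2.00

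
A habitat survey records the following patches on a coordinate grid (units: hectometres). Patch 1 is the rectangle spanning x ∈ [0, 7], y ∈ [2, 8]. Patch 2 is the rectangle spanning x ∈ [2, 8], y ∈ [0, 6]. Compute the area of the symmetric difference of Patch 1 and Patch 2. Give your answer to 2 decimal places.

|Patch 1∩Patch 2|: x∈[2,7], y∈[2,6] → 5·4 = 20.
|Patch 1 △ Patch 2| = |Patch 1| + |Patch 2| − 2·|Patch 1∩Patch 2| = 42 + 36 − 40 = 38.00.

38.00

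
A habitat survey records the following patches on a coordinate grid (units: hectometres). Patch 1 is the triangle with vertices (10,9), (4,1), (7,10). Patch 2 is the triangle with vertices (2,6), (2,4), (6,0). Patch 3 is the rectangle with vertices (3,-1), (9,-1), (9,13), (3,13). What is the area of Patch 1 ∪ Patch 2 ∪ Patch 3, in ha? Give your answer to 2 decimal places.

By inclusion–exclusion:
Individual areas: |Patch 1| = 15, |Patch 2| = 4, |Patch 3| = 84.
|Patch 1∩Patch 2| = 0.1722.
|Patch 1∩Patch 3| = 14.1667.
|Patch 2∩Patch 3| = 2.25.
|Patch 1∩Patch 2∩Patch 3| = 0.1722.
|Patch 1 ∪ Patch 2 ∪ Patch 3| = 103 − 16.5888 + 0.1722 = 86.58.

86.58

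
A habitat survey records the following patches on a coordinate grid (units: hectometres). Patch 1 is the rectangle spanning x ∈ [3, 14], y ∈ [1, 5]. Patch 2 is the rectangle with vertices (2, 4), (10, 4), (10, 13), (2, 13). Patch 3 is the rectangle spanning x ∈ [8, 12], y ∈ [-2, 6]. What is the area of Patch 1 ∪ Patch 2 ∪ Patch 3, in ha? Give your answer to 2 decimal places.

123.00

By inclusion–exclusion:
Individual areas: |Patch 1| = 44, |Patch 2| = 72, |Patch 3| = 32.
|Patch 1∩Patch 2|: x∈[3,10], y∈[4,5] → 7·1 = 7.
|Patch 1∩Patch 3|: x∈[8,12], y∈[1,5] → 4·4 = 16.
|Patch 2∩Patch 3|: x∈[8,10], y∈[4,6] → 2·2 = 4.
|Patch 1∩Patch 2∩Patch 3| = 2.
|Patch 1 ∪ Patch 2 ∪ Patch 3| = 148 − 27 + 2 = 123.00.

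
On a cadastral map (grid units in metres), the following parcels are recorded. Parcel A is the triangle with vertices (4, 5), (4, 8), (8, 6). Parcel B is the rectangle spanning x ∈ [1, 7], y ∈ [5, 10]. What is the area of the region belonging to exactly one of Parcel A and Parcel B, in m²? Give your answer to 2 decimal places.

|Parcel A| = 6, |Parcel B| = 30, |Parcel A∩Parcel B| = 5.625.
|Parcel A △ Parcel B| = |Parcel A| + |Parcel B| − 2·|Parcel A∩Parcel B| = 6 + 30 − 11.25 = 24.75.

24.75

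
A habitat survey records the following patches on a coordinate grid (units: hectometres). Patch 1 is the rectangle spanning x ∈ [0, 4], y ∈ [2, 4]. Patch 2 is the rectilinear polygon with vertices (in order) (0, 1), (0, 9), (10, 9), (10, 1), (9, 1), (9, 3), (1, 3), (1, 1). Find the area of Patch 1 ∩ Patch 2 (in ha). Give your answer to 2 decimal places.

5.00

The intersection is the polygon with vertices (4,4), (4,3), (1,3), (1,2), (0,2), (0,4).
By the shoelace formula its area is 5.00.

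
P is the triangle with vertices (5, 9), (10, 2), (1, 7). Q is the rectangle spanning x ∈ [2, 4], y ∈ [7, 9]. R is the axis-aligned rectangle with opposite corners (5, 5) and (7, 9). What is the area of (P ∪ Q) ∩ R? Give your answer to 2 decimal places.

The region (P ∪ Q) ∩ R is the polygon with vertices (7,6.2), (7,5), (5,5), (5,9).
By the shoelace formula its area is 5.20.

5.20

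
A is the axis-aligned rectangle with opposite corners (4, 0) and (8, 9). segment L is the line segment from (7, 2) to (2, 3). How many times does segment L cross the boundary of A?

The segment meets the boundary at (4,2.6).

1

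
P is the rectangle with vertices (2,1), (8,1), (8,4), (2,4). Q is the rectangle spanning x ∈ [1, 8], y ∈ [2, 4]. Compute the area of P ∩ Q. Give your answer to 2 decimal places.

|P∩Q|: x∈[2,8], y∈[2,4] → 6·2 = 12.

12.00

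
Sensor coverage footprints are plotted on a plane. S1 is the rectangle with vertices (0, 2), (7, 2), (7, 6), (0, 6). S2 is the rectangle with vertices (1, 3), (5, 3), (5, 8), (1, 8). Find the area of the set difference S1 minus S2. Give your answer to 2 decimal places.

|S1∩S2|: x∈[1,5], y∈[3,6] → 4·3 = 12.
|S1| = 28.
|S1 ∖ S2| = |S1| − |S1∩S2| = 28 − 12 = 16.00.

16.00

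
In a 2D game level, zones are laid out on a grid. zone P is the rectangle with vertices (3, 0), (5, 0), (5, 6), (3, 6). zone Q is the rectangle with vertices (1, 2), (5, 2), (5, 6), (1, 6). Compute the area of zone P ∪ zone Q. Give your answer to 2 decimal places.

By inclusion–exclusion:
Individual areas: |zone P| = 12, |zone Q| = 16.
|zone P∩zone Q|: x∈[3,5], y∈[2,6] → 2·4 = 8.
|zone P ∪ zone Q| = 28 − 8 = 20.00.

20.00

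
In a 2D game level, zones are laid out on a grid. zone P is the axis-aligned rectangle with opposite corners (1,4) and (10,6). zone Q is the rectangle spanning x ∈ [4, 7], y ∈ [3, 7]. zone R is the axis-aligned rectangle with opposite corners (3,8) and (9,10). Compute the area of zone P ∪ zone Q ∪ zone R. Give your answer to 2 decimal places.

36.00

By inclusion–exclusion:
Individual areas: |zone P| = 18, |zone Q| = 12, |zone R| = 12.
|zone P∩zone Q|: x∈[4,7], y∈[4,6] → 3·2 = 6.
|zone P∩zone R| = 0 (no overlap).
|zone Q∩zone R| = 0 (no overlap).
|zone P∩zone Q∩zone R| = 0.
|zone P ∪ zone Q ∪ zone R| = 42 − 6 + 0 = 36.00.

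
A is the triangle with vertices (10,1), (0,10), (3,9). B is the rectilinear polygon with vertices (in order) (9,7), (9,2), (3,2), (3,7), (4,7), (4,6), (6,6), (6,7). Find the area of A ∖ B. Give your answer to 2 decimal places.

|A| = 8.5, |A∩B| = 3.0244.
|A ∖ B| = |A| − |A∩B| = 8.5 − 3.0244 = 5.48.

5.48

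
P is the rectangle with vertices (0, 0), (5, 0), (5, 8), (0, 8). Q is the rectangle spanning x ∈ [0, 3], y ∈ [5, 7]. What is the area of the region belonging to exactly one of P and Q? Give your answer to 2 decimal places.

|P∩Q|: x∈[0,3], y∈[5,7] → 3·2 = 6.
|P △ Q| = |P| + |Q| − 2·|P∩Q| = 40 + 6 − 12 = 34.00.

34.00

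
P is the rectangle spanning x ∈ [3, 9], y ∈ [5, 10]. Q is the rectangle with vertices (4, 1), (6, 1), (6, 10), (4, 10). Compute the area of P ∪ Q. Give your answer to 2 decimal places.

By inclusion–exclusion:
Individual areas: |P| = 30, |Q| = 18.
|P∩Q|: x∈[4,6], y∈[5,10] → 2·5 = 10.
|P ∪ Q| = 48 − 10 = 38.00.

38.00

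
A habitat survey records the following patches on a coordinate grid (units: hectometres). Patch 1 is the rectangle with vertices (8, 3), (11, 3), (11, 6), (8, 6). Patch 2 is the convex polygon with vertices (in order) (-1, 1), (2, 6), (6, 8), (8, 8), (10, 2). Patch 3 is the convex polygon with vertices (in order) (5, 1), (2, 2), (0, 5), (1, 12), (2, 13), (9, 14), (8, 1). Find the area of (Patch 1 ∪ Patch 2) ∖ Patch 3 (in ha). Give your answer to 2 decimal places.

15.36

|Patch 1 ∪ Patch 2| = 53.5.
|(Patch 1 ∪ Patch 2) ∩ Patch 3| = 38.1355.
|(Patch 1 ∪ Patch 2) ∖ Patch 3| = 53.5 − 38.1355 = 15.36.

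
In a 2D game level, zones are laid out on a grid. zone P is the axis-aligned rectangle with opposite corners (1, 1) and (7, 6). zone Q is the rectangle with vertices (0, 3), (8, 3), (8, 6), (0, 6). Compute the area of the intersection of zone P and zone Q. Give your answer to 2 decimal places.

|zone P∩zone Q|: x∈[1,7], y∈[3,6] → 6·3 = 18.

18.00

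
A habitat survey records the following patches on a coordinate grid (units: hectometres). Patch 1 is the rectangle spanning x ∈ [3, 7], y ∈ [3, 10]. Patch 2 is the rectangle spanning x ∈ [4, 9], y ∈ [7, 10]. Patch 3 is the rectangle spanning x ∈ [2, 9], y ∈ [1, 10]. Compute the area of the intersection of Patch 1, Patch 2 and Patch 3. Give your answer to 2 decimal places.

The intersection is the polygon with vertices (4,7), (4,10), (7,10), (7,7).
By the shoelace formula its area is 9.00.

9.00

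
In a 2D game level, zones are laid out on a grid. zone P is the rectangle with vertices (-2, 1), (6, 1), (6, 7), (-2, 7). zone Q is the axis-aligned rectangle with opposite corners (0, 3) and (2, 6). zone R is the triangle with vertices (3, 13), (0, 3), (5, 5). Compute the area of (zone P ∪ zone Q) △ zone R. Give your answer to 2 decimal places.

45.80

|zone P ∪ zone Q| = 48.
|(zone P ∪ zone Q) ∩ zone R| = 12.1.
|(zone P ∪ zone Q) △ zone R| = 48 + 22 − 24.2 = 45.80.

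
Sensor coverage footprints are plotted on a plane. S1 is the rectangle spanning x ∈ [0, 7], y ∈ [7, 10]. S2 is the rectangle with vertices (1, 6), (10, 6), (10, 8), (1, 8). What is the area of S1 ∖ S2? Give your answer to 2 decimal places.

|S1∩S2|: x∈[1,7], y∈[7,8] → 6·1 = 6.
|S1| = 21.
|S1 ∖ S2| = |S1| − |S1∩S2| = 21 − 6 = 15.00.

15.00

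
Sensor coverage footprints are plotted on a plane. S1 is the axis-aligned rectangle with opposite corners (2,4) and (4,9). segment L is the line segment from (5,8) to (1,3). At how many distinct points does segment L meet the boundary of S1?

2

The segment meets the boundary at (2,4.25), (4,6.75).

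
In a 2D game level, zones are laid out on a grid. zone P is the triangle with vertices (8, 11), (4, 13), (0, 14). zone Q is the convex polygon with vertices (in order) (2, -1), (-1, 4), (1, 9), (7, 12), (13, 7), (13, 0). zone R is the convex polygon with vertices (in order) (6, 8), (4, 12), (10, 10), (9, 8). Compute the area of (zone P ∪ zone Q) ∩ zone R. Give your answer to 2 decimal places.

The region (zone P ∪ zone Q) ∩ zone R is the polygon with vertices (9.823,9.647), (9,8), (6,8), (4.6,10.8), (5.8,11.4), (9,10.333).
By the shoelace formula its area is 11.89.

11.89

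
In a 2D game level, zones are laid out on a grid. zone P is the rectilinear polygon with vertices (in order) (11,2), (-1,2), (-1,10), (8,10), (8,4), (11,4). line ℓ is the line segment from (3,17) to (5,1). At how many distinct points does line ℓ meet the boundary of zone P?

The segment meets the boundary at (4.875,2), (3.875,10).

2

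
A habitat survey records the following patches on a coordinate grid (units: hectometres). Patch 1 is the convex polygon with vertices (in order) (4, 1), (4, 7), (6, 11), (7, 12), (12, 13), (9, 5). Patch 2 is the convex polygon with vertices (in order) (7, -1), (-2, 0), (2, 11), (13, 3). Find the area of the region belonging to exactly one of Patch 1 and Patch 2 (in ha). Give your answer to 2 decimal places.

|Patch 1| = 50, |Patch 2| = 97.5, |Patch 1∩Patch 2| = 22.5702.
|Patch 1 △ Patch 2| = |Patch 1| + |Patch 2| − 2·|Patch 1∩Patch 2| = 50 + 97.5 − 45.1405 = 102.36.

102.36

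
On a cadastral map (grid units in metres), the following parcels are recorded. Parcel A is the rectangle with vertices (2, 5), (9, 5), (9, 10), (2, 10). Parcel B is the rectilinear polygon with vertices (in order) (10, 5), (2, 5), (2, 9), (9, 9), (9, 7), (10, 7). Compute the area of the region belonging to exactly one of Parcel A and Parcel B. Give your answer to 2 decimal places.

9.00

|Parcel A| = 35, |Parcel B| = 30, |Parcel A∩Parcel B| = 28.
|Parcel A △ Parcel B| = |Parcel A| + |Parcel B| − 2·|Parcel A∩Parcel B| = 35 + 30 − 56 = 9.00.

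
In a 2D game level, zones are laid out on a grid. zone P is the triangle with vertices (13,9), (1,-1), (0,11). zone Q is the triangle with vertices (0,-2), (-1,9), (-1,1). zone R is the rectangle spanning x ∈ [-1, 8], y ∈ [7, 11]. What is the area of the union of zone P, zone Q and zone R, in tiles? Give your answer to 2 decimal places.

By inclusion–exclusion:
Individual areas: |zone P| = 77, |zone Q| = 4, |zone R| = 36.
|zone P∩zone Q| = 0.
|zone P∩zone R| = 26.4103.
|zone Q∩zone R| = 0.1818.
|zone P∩zone Q∩zone R| = 0.
|zone P ∪ zone Q ∪ zone R| = 117 − 26.5921 + 0 = 90.41.

90.41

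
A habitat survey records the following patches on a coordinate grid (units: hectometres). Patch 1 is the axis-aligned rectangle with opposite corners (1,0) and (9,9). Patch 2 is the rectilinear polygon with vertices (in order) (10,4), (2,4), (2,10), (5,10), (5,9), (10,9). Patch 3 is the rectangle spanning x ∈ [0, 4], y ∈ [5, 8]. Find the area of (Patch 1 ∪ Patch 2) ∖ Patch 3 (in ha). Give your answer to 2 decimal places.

|Patch 1 ∪ Patch 2| = 80.
|(Patch 1 ∪ Patch 2) ∩ Patch 3| = 9.
|(Patch 1 ∪ Patch 2) ∖ Patch 3| = 80 − 9 = 71.00.

71.00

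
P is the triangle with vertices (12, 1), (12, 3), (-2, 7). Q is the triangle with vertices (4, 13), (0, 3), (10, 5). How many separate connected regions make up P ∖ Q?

P ∖ Q splits into 2 disjoint pieces (area 9.4706, area 0.7092).

2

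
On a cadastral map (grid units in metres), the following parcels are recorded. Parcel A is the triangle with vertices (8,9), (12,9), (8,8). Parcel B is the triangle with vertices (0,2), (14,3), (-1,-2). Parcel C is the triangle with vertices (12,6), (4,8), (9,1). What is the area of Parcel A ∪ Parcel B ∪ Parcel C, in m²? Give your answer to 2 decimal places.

By inclusion–exclusion:
Individual areas: |Parcel A| = 2, |Parcel B| = 27.5, |Parcel C| = 23.
|Parcel A∩Parcel B| = 0.
|Parcel A∩Parcel C| = 0.
|Parcel B∩Parcel C| = 1.6894.
|Parcel A∩Parcel B∩Parcel C| = 0.
|Parcel A ∪ Parcel B ∪ Parcel C| = 52.5 − 1.6894 + 0 = 50.81.

50.81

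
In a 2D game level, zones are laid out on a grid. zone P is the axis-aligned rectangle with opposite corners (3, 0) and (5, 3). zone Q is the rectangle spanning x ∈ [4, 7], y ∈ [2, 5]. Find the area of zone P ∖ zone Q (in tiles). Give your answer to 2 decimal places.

|zone P∩zone Q|: x∈[4,5], y∈[2,3] → 1·1 = 1.
|zone P| = 6.
|zone P ∖ zone Q| = |zone P| − |zone P∩zone Q| = 6 − 1 = 5.00.

5.00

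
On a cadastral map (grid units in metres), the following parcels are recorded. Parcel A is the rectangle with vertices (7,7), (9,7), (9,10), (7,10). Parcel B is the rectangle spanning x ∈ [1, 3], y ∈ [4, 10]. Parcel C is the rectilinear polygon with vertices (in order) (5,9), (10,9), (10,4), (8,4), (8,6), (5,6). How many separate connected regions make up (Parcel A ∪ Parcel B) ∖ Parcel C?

2

(Parcel A ∪ Parcel B) ∖ Parcel C splits into 2 disjoint pieces (area 2, area 12).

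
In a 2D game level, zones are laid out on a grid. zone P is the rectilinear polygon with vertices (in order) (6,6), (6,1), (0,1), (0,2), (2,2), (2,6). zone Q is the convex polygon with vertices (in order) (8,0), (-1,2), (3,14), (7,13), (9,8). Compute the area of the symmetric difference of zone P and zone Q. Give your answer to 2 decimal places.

|zone P| = 22, |zone Q| = 94, |zone P∩zone Q| = 20.6389.
|zone P △ zone Q| = |zone P| + |zone Q| − 2·|zone P∩zone Q| = 22 + 94 − 41.2778 = 74.72.

74.72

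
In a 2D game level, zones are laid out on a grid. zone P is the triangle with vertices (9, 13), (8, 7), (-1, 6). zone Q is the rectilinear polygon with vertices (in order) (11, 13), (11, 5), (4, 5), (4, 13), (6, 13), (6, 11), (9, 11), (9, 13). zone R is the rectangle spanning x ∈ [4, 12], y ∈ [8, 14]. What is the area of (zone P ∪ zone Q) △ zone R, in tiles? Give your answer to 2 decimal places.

|zone P ∪ zone Q| = 59.8849.
|(zone P ∪ zone Q) ∩ zone R| = 31.5238.
|(zone P ∪ zone Q) △ zone R| = 59.8849 + 48 − 63.0476 = 44.84.

44.84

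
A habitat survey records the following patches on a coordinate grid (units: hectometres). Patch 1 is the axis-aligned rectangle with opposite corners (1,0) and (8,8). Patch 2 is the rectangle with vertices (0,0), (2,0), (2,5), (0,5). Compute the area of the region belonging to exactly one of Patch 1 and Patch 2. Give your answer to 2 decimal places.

|Patch 1∩Patch 2|: x∈[1,2], y∈[0,5] → 1·5 = 5.
|Patch 1 △ Patch 2| = |Patch 1| + |Patch 2| − 2·|Patch 1∩Patch 2| = 56 + 10 − 10 = 56.00.

56.00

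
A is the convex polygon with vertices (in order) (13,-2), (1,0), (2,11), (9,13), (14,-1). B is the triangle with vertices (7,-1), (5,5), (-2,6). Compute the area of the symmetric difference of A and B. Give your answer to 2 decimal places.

|A| = 133, |B| = 20, |A∩B| = 16.3208.
|A △ B| = |A| + |B| − 2·|A∩B| = 133 + 20 − 32.6415 = 120.36.

120.36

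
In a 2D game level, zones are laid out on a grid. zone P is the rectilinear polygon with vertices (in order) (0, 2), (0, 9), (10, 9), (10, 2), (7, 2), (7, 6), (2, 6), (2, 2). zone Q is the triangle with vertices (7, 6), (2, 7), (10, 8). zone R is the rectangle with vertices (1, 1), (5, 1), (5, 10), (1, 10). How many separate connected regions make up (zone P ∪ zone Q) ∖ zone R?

2

(zone P ∪ zone Q) ∖ zone R splits into 2 disjoint pieces (area 7, area 27).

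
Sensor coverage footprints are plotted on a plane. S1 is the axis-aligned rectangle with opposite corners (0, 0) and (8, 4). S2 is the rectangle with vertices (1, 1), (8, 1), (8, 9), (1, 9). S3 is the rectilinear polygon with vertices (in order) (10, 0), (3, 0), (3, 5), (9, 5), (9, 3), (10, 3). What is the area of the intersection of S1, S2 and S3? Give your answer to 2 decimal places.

15.00

The intersection is the polygon with vertices (3,1), (3,4), (8,4), (8,1).
By the shoelace formula its area is 15.00.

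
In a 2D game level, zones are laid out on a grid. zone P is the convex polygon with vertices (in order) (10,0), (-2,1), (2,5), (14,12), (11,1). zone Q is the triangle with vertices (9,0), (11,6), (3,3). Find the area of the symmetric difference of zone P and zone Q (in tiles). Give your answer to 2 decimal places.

|zone P| = 88, |zone Q| = 21, |zone P∩zone Q| = 20.9905.
|zone P △ zone Q| = |zone P| + |zone Q| − 2·|zone P∩zone Q| = 88 + 21 − 41.9811 = 67.02.

67.02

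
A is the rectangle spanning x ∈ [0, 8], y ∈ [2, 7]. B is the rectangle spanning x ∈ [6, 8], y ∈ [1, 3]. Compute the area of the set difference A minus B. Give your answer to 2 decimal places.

38.00

|A∩B|: x∈[6,8], y∈[2,3] → 2·1 = 2.
|A| = 40.
|A ∖ B| = |A| − |A∩B| = 40 − 2 = 38.00.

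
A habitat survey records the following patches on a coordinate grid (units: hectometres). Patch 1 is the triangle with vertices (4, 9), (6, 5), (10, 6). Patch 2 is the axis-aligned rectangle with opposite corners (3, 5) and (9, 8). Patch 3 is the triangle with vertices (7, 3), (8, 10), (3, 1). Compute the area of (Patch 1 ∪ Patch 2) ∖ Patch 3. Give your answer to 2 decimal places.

|Patch 1 ∪ Patch 2| = 19.125.
|(Patch 1 ∪ Patch 2) ∩ Patch 3| = 4.3333.
|(Patch 1 ∪ Patch 2) ∖ Patch 3| = 19.125 − 4.3333 = 14.79.

14.79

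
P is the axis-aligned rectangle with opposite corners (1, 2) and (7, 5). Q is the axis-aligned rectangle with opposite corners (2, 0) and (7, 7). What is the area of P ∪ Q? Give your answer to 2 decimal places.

By inclusion–exclusion:
Individual areas: |P| = 18, |Q| = 35.
|P∩Q|: x∈[2,7], y∈[2,5] → 5·3 = 15.
|P ∪ Q| = 53 − 15 = 38.00.

38.00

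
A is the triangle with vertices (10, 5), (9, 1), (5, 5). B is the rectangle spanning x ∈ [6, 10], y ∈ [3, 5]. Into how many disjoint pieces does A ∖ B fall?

2

A ∖ B splits into 2 disjoint pieces (area 2.5, area 0.5).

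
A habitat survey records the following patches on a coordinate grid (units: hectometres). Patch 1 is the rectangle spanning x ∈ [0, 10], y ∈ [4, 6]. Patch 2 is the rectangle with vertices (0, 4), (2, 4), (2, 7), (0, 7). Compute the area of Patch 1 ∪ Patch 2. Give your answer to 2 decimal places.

22.00

By inclusion–exclusion:
Individual areas: |Patch 1| = 20, |Patch 2| = 6.
|Patch 1∩Patch 2|: x∈[0,2], y∈[4,6] → 2·2 = 4.
|Patch 1 ∪ Patch 2| = 26 − 4 = 22.00.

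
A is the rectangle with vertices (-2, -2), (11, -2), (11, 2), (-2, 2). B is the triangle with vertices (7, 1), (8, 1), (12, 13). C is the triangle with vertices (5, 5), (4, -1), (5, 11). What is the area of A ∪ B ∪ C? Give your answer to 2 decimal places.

By inclusion–exclusion:
Individual areas: |A| = 52, |B| = 6, |C| = 3.
|A∩B| = 0.9583.
|A∩C| = 0.375.
|B∩C| = 0.
|A∩B∩C| = 0.
|A ∪ B ∪ C| = 61 − 1.3333 + 0 = 59.67.

59.67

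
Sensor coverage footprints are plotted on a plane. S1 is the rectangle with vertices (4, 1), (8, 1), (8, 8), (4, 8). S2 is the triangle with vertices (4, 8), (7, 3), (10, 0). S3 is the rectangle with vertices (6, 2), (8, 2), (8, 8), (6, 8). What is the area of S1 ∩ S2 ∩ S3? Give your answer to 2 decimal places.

1.67

The intersection is the polygon with vertices (7,3), (6,4.667), (6,5.333), (8,2.667), (8,2).
By the shoelace formula its area is 1.67.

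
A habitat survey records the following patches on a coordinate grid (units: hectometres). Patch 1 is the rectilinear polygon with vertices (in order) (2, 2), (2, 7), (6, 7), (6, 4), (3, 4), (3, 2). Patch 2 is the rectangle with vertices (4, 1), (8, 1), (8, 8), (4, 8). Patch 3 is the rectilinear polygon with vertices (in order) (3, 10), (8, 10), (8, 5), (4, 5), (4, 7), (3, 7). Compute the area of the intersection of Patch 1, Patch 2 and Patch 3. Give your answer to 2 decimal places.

4.00

The intersection is the polygon with vertices (6,5), (4,5), (4,7), (6,7).
By the shoelace formula its area is 4.00.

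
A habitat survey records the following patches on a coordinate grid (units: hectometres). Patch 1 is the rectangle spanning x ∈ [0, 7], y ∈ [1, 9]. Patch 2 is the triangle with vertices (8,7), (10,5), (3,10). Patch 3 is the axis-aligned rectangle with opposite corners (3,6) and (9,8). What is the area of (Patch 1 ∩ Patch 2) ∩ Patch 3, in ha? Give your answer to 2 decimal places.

0.38

The region (Patch 1 ∩ Patch 2) ∩ Patch 3 is the polygon with vertices (5.8,8), (6.333,8), (7,7.6), (7,7.143).
By the shoelace formula its area is 0.38.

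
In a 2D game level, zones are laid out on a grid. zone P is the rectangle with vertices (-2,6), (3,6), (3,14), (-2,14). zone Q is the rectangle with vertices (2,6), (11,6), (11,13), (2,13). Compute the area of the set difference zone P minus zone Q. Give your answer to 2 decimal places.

33.00

|zone P∩zone Q|: x∈[2,3], y∈[6,13] → 1·7 = 7.
|zone P| = 40.
|zone P ∖ zone Q| = |zone P| − |zone P∩zone Q| = 40 − 7 = 33.00.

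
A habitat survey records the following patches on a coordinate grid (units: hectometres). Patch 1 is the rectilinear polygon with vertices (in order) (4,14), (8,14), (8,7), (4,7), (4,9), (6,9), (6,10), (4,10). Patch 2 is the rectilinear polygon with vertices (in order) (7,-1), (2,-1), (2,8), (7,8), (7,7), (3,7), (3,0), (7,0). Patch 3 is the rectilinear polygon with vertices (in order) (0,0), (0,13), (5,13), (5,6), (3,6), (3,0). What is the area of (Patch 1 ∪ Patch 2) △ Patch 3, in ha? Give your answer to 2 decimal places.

|Patch 1 ∪ Patch 2| = 40.
|(Patch 1 ∪ Patch 2) ∩ Patch 3| = 14.
|(Patch 1 ∪ Patch 2) △ Patch 3| = 40 + 53 − 28 = 65.00.

65.00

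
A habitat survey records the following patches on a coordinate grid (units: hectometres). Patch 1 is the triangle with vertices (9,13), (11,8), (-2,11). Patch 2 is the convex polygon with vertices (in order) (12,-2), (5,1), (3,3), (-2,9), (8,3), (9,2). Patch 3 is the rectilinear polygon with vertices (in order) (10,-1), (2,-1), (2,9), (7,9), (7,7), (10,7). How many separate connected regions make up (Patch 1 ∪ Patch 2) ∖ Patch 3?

(Patch 1 ∪ Patch 2) ∖ Patch 3 splits into 3 disjoint pieces (area 29.4872, area 4.8, area 1.8333).

3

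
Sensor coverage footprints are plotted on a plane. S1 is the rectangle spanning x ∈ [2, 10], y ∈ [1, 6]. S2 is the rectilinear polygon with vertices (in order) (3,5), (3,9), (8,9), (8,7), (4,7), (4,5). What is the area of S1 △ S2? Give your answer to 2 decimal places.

50.00

|S1| = 40, |S2| = 12, |S1∩S2| = 1.
|S1 △ S2| = |S1| + |S2| − 2·|S1∩S2| = 40 + 12 − 2 = 50.00.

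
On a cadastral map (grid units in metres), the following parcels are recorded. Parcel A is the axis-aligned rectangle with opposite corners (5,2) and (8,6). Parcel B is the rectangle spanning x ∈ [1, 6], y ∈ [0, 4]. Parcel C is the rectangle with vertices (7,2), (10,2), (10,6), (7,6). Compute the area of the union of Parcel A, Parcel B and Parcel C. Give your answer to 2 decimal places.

By inclusion–exclusion:
Individual areas: |Parcel A| = 12, |Parcel B| = 20, |Parcel C| = 12.
|Parcel A∩Parcel B|: x∈[5,6], y∈[2,4] → 1·2 = 2.
|Parcel A∩Parcel C|: x∈[7,8], y∈[2,6] → 1·4 = 4.
|Parcel B∩Parcel C| = 0 (no overlap).
|Parcel A∩Parcel B∩Parcel C| = 0.
|Parcel A ∪ Parcel B ∪ Parcel C| = 44 − 6 + 0 = 38.00.

38.00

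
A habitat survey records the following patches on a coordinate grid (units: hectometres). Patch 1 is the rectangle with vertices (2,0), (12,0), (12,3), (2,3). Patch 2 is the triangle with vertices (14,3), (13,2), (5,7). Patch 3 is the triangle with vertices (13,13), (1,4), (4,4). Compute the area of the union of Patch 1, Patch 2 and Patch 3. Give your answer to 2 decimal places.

By inclusion–exclusion:
Individual areas: |Patch 1| = 30, |Patch 2| = 6.5, |Patch 3| = 13.5.
|Patch 1∩Patch 2| = 0.1125.
|Patch 1∩Patch 3| = 0.
|Patch 2∩Patch 3| = 0.1538.
|Patch 1∩Patch 2∩Patch 3| = 0.
|Patch 1 ∪ Patch 2 ∪ Patch 3| = 50 − 0.2663 + 0 = 49.73.

49.73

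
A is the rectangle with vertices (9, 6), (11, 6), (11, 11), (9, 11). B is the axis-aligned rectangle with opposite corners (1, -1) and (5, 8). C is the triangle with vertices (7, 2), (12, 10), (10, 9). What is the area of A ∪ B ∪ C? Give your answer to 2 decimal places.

48.22

By inclusion–exclusion:
Individual areas: |A| = 10, |B| = 36, |C| = 5.5.
|A∩B| = 0 (no overlap).
|A∩C| = 3.2833.
|B∩C| = 0.
|A∩B∩C| = 0.
|A ∪ B ∪ C| = 51.5 − 3.2833 + 0 = 48.22.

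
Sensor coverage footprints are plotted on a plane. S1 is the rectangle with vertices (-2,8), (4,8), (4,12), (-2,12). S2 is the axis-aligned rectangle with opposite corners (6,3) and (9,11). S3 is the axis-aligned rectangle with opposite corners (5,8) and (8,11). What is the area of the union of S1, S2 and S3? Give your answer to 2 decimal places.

By inclusion–exclusion:
Individual areas: |S1| = 24, |S2| = 24, |S3| = 9.
|S1∩S2| = 0 (no overlap).
|S1∩S3| = 0 (no overlap).
|S2∩S3|: x∈[6,8], y∈[8,11] → 2·3 = 6.
|S1∩S2∩S3| = 0.
|S1 ∪ S2 ∪ S3| = 57 − 6 + 0 = 51.00.

51.00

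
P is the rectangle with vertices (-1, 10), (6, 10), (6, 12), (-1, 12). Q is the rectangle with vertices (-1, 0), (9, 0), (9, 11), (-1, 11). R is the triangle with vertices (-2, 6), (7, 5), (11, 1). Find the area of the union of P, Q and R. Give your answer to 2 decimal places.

118.37

By inclusion–exclusion:
Individual areas: |P| = 14, |Q| = 110, |R| = 16.
|P∩Q|: x∈[-1,6], y∈[10,11] → 7·1 = 7.
|P∩R| = 0.
|Q∩R| = 14.6325.
|P∩Q∩R| = 0.
|P ∪ Q ∪ R| = 140 − 21.6325 + 0 = 118.37.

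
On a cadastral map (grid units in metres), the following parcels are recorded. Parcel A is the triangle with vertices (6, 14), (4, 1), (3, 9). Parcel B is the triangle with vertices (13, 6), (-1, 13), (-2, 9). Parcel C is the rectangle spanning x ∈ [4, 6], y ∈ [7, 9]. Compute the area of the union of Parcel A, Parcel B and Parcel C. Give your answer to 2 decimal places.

By inclusion–exclusion:
Individual areas: |Parcel A| = 14.5, |Parcel B| = 31.5, |Parcel C| = 4.
|Parcel A∩Parcel B| = 4.8585.
|Parcel A∩Parcel C| = 2.1538.
|Parcel B∩Parcel C| = 2.8.
|Parcel A∩Parcel B∩Parcel C| = 1.4723.
|Parcel A ∪ Parcel B ∪ Parcel C| = 50 − 9.8123 + 1.4723 = 41.66.

41.66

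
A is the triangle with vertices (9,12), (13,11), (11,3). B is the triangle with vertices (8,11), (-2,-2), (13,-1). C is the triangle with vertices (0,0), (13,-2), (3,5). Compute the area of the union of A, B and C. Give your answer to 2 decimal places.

111.32

By inclusion–exclusion:
Individual areas: |A| = 17, |B| = 92.5, |C| = 35.5.
|A∩B| = 0.2024.
|A∩C| = 0.
|B∩C| = 33.4813.
|A∩B∩C| = 0.
|A ∪ B ∪ C| = 145 − 33.6837 + 0 = 111.32.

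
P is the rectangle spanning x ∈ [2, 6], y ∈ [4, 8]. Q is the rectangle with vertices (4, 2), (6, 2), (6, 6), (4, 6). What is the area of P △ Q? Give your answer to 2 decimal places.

|P∩Q|: x∈[4,6], y∈[4,6] → 2·2 = 4.
|P △ Q| = |P| + |Q| − 2·|P∩Q| = 16 + 8 − 8 = 16.00.

16.00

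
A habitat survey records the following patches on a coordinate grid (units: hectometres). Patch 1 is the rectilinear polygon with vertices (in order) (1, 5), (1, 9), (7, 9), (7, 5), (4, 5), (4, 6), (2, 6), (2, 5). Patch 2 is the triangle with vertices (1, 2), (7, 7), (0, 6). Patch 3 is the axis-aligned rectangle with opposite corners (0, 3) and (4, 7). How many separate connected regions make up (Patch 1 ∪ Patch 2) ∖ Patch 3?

(Patch 1 ∪ Patch 2) ∖ Patch 3 splits into 2 disjoint pieces (area 18.15, area 0.725).

2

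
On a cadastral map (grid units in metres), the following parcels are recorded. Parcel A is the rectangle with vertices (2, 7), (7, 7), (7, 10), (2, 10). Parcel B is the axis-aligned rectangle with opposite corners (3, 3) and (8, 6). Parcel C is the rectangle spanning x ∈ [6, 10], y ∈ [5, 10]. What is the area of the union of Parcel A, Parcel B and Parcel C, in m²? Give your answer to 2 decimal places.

45.00

By inclusion–exclusion:
Individual areas: |Parcel A| = 15, |Parcel B| = 15, |Parcel C| = 20.
|Parcel A∩Parcel B| = 0 (no overlap).
|Parcel A∩Parcel C|: x∈[6,7], y∈[7,10] → 1·3 = 3.
|Parcel B∩Parcel C|: x∈[6,8], y∈[5,6] → 2·1 = 2.
|Parcel A∩Parcel B∩Parcel C| = 0.
|Parcel A ∪ Parcel B ∪ Parcel C| = 50 − 5 + 0 = 45.00.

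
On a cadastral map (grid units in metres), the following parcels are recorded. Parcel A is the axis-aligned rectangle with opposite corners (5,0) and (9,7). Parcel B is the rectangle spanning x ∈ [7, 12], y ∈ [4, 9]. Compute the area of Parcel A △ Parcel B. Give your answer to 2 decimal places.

41.00

|Parcel A∩Parcel B|: x∈[7,9], y∈[4,7] → 2·3 = 6.
|Parcel A △ Parcel B| = |Parcel A| + |Parcel B| − 2·|Parcel A∩Parcel B| = 28 + 25 − 12 = 41.00.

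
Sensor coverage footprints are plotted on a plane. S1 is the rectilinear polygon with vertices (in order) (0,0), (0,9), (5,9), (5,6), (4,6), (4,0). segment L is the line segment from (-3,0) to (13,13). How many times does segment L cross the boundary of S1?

4

The segment meets the boundary at (5,6.5), (4.385,6), (4,5.688), (0,2.438).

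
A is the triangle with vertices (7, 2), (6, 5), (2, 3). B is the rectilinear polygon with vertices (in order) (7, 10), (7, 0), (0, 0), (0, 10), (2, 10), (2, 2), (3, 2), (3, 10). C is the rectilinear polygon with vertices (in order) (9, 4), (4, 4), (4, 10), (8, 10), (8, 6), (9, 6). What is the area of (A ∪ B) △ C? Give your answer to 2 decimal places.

52.35

|A ∪ B| = 62.35.
|(A ∪ B) ∩ C| = 18.
|(A ∪ B) △ C| = 62.35 + 26 − 36 = 52.35.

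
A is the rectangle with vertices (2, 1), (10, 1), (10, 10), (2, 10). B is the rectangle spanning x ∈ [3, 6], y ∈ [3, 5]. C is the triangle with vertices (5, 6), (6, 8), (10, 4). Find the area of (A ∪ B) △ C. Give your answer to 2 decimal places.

66.00

|A ∪ B| = 72.
|(A ∪ B) ∩ C| = 6.
|(A ∪ B) △ C| = 72 + 6 − 12 = 66.00.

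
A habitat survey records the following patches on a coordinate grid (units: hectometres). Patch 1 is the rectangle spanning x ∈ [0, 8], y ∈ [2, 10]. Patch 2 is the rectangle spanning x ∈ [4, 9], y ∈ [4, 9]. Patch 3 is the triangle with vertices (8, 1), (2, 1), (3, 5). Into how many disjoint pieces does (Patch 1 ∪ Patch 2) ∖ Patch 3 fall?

(Patch 1 ∪ Patch 2) ∖ Patch 3 is a single connected region.

1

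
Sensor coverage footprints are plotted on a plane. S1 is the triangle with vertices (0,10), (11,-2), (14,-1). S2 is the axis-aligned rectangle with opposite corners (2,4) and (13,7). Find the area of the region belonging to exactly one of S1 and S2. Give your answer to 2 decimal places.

46.89

|S1| = 23.5, |S2| = 33, |S1∩S2| = 4.8068.
|S1 △ S2| = |S1| + |S2| − 2·|S1∩S2| = 23.5 + 33 − 9.6136 = 46.89.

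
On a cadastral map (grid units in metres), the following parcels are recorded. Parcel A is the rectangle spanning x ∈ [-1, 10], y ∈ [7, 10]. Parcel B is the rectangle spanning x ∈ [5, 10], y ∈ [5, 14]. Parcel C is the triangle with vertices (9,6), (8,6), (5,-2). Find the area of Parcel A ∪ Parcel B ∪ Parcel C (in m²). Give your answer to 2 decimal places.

By inclusion–exclusion:
Individual areas: |Parcel A| = 33, |Parcel B| = 45, |Parcel C| = 4.
|Parcel A∩Parcel B|: x∈[5,10], y∈[7,10] → 5·3 = 15.
|Parcel A∩Parcel C| = 0.
|Parcel B∩Parcel C| = 0.9375.
|Parcel A∩Parcel B∩Parcel C| = 0.
|Parcel A ∪ Parcel B ∪ Parcel C| = 82 − 15.9375 + 0 = 66.06.

66.06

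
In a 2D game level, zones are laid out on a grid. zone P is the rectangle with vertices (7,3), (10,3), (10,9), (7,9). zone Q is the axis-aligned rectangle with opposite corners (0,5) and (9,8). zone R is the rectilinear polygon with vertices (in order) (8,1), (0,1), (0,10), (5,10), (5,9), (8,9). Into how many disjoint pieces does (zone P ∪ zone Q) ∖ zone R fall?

1

(zone P ∪ zone Q) ∖ zone R is a single connected region.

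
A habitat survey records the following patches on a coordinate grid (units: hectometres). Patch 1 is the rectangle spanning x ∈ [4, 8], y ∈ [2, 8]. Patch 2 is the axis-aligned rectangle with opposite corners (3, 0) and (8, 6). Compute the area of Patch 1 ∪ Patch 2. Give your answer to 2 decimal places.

By inclusion–exclusion:
Individual areas: |Patch 1| = 24, |Patch 2| = 30.
|Patch 1∩Patch 2|: x∈[4,8], y∈[2,6] → 4·4 = 16.
|Patch 1 ∪ Patch 2| = 54 − 16 = 38.00.

38.00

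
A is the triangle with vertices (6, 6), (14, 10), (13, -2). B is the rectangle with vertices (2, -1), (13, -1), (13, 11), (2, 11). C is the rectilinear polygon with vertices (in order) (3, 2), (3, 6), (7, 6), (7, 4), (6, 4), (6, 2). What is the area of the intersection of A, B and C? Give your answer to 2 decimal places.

The intersection is the polygon with vertices (6,6), (7,6), (7,4.857).
By the shoelace formula its area is 0.57.

0.57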